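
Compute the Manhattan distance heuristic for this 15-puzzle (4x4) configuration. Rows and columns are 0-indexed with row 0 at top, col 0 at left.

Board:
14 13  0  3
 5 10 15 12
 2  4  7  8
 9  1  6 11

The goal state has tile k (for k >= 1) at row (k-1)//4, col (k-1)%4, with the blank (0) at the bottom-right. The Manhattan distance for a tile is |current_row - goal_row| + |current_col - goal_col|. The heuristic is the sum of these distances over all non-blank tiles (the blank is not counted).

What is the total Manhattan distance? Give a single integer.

Answer: 32

Derivation:
Tile 14: at (0,0), goal (3,1), distance |0-3|+|0-1| = 4
Tile 13: at (0,1), goal (3,0), distance |0-3|+|1-0| = 4
Tile 3: at (0,3), goal (0,2), distance |0-0|+|3-2| = 1
Tile 5: at (1,0), goal (1,0), distance |1-1|+|0-0| = 0
Tile 10: at (1,1), goal (2,1), distance |1-2|+|1-1| = 1
Tile 15: at (1,2), goal (3,2), distance |1-3|+|2-2| = 2
Tile 12: at (1,3), goal (2,3), distance |1-2|+|3-3| = 1
Tile 2: at (2,0), goal (0,1), distance |2-0|+|0-1| = 3
Tile 4: at (2,1), goal (0,3), distance |2-0|+|1-3| = 4
Tile 7: at (2,2), goal (1,2), distance |2-1|+|2-2| = 1
Tile 8: at (2,3), goal (1,3), distance |2-1|+|3-3| = 1
Tile 9: at (3,0), goal (2,0), distance |3-2|+|0-0| = 1
Tile 1: at (3,1), goal (0,0), distance |3-0|+|1-0| = 4
Tile 6: at (3,2), goal (1,1), distance |3-1|+|2-1| = 3
Tile 11: at (3,3), goal (2,2), distance |3-2|+|3-2| = 2
Sum: 4 + 4 + 1 + 0 + 1 + 2 + 1 + 3 + 4 + 1 + 1 + 1 + 4 + 3 + 2 = 32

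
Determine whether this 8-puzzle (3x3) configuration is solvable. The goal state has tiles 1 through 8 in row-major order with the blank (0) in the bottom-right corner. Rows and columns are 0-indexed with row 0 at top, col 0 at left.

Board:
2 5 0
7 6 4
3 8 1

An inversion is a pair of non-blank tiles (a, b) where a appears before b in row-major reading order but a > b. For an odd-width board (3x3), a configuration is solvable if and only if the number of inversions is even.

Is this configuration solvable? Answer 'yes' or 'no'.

Inversions (pairs i<j in row-major order where tile[i] > tile[j] > 0): 15
15 is odd, so the puzzle is not solvable.

Answer: no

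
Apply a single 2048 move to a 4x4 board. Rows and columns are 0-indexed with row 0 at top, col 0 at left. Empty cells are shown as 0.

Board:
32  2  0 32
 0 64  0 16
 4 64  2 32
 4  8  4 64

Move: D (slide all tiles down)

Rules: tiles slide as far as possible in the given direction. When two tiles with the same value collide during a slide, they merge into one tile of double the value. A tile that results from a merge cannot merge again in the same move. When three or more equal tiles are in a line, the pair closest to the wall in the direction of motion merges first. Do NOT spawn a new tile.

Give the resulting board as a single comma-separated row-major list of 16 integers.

Answer: 0, 0, 0, 32, 0, 2, 0, 16, 32, 128, 2, 32, 8, 8, 4, 64

Derivation:
Slide down:
col 0: [32, 0, 4, 4] -> [0, 0, 32, 8]
col 1: [2, 64, 64, 8] -> [0, 2, 128, 8]
col 2: [0, 0, 2, 4] -> [0, 0, 2, 4]
col 3: [32, 16, 32, 64] -> [32, 16, 32, 64]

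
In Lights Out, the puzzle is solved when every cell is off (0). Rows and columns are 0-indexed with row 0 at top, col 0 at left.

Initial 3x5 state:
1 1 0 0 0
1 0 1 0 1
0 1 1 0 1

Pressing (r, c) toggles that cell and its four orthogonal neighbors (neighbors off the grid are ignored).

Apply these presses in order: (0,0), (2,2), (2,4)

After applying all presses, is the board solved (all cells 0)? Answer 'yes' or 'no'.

After press 1 at (0,0):
0 0 0 0 0
0 0 1 0 1
0 1 1 0 1

After press 2 at (2,2):
0 0 0 0 0
0 0 0 0 1
0 0 0 1 1

After press 3 at (2,4):
0 0 0 0 0
0 0 0 0 0
0 0 0 0 0

Lights still on: 0

Answer: yes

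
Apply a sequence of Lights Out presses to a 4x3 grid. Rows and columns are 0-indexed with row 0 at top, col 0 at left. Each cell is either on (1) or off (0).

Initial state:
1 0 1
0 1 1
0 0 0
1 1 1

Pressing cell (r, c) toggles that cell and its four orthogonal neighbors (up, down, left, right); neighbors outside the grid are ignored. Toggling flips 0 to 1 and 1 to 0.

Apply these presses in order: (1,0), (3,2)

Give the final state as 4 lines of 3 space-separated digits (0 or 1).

Answer: 0 0 1
1 0 1
1 0 1
1 0 0

Derivation:
After press 1 at (1,0):
0 0 1
1 0 1
1 0 0
1 1 1

After press 2 at (3,2):
0 0 1
1 0 1
1 0 1
1 0 0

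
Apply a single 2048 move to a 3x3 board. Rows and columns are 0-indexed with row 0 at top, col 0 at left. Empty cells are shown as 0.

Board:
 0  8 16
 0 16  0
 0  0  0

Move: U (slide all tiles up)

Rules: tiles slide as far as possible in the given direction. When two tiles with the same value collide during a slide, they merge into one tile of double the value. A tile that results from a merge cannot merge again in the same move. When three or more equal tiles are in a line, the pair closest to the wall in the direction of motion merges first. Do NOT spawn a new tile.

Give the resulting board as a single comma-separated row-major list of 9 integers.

Slide up:
col 0: [0, 0, 0] -> [0, 0, 0]
col 1: [8, 16, 0] -> [8, 16, 0]
col 2: [16, 0, 0] -> [16, 0, 0]

Answer: 0, 8, 16, 0, 16, 0, 0, 0, 0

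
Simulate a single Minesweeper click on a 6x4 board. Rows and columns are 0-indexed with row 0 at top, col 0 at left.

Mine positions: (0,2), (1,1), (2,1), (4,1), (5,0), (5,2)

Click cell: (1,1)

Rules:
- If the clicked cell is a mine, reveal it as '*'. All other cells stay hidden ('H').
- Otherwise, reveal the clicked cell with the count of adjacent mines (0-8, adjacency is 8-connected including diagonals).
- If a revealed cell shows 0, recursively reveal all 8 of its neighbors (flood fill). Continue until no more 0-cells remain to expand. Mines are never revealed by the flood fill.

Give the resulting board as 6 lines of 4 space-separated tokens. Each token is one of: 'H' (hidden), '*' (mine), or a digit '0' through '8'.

H H H H
H * H H
H H H H
H H H H
H H H H
H H H H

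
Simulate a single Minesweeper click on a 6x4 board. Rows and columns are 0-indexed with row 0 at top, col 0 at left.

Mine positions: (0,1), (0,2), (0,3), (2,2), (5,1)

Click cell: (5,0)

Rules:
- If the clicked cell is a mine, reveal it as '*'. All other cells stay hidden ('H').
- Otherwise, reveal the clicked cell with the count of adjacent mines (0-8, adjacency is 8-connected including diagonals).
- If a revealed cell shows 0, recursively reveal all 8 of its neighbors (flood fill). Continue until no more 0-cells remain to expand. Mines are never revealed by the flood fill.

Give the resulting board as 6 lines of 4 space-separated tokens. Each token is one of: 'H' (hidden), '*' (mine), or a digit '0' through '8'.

H H H H
H H H H
H H H H
H H H H
H H H H
1 H H H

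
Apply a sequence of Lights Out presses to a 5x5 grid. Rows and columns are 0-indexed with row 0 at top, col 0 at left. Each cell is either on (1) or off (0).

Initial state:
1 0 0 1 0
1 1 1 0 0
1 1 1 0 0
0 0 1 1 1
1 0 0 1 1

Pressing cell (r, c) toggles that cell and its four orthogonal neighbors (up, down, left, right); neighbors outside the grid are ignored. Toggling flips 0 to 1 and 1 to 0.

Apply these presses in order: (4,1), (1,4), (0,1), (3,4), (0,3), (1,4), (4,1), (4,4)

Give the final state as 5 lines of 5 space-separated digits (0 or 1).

After press 1 at (4,1):
1 0 0 1 0
1 1 1 0 0
1 1 1 0 0
0 1 1 1 1
0 1 1 1 1

After press 2 at (1,4):
1 0 0 1 1
1 1 1 1 1
1 1 1 0 1
0 1 1 1 1
0 1 1 1 1

After press 3 at (0,1):
0 1 1 1 1
1 0 1 1 1
1 1 1 0 1
0 1 1 1 1
0 1 1 1 1

After press 4 at (3,4):
0 1 1 1 1
1 0 1 1 1
1 1 1 0 0
0 1 1 0 0
0 1 1 1 0

After press 5 at (0,3):
0 1 0 0 0
1 0 1 0 1
1 1 1 0 0
0 1 1 0 0
0 1 1 1 0

After press 6 at (1,4):
0 1 0 0 1
1 0 1 1 0
1 1 1 0 1
0 1 1 0 0
0 1 1 1 0

After press 7 at (4,1):
0 1 0 0 1
1 0 1 1 0
1 1 1 0 1
0 0 1 0 0
1 0 0 1 0

After press 8 at (4,4):
0 1 0 0 1
1 0 1 1 0
1 1 1 0 1
0 0 1 0 1
1 0 0 0 1

Answer: 0 1 0 0 1
1 0 1 1 0
1 1 1 0 1
0 0 1 0 1
1 0 0 0 1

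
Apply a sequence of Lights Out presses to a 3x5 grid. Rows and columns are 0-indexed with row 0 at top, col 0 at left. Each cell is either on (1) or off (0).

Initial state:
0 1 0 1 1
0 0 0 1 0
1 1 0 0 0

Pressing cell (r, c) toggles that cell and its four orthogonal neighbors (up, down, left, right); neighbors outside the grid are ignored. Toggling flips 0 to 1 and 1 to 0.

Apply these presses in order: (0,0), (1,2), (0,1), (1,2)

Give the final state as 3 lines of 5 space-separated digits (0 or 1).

After press 1 at (0,0):
1 0 0 1 1
1 0 0 1 0
1 1 0 0 0

After press 2 at (1,2):
1 0 1 1 1
1 1 1 0 0
1 1 1 0 0

After press 3 at (0,1):
0 1 0 1 1
1 0 1 0 0
1 1 1 0 0

After press 4 at (1,2):
0 1 1 1 1
1 1 0 1 0
1 1 0 0 0

Answer: 0 1 1 1 1
1 1 0 1 0
1 1 0 0 0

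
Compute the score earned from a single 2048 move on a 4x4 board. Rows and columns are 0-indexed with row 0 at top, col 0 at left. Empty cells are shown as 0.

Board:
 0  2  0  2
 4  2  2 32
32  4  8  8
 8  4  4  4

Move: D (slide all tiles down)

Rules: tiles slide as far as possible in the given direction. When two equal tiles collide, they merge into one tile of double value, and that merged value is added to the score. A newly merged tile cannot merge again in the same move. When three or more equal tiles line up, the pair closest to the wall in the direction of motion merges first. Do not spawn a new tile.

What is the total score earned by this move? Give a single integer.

Answer: 12

Derivation:
Slide down:
col 0: [0, 4, 32, 8] -> [0, 4, 32, 8]  score +0 (running 0)
col 1: [2, 2, 4, 4] -> [0, 0, 4, 8]  score +12 (running 12)
col 2: [0, 2, 8, 4] -> [0, 2, 8, 4]  score +0 (running 12)
col 3: [2, 32, 8, 4] -> [2, 32, 8, 4]  score +0 (running 12)
Board after move:
 0  0  0  2
 4  0  2 32
32  4  8  8
 8  8  4  4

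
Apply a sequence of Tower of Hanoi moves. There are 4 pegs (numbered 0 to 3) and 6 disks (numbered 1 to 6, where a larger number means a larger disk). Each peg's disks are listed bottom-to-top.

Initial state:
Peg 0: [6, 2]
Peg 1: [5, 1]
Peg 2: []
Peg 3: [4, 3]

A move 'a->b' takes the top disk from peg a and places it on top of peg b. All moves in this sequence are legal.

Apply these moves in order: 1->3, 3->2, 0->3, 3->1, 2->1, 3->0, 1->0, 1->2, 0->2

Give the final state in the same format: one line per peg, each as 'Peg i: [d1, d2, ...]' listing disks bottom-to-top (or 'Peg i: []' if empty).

After move 1 (1->3):
Peg 0: [6, 2]
Peg 1: [5]
Peg 2: []
Peg 3: [4, 3, 1]

After move 2 (3->2):
Peg 0: [6, 2]
Peg 1: [5]
Peg 2: [1]
Peg 3: [4, 3]

After move 3 (0->3):
Peg 0: [6]
Peg 1: [5]
Peg 2: [1]
Peg 3: [4, 3, 2]

After move 4 (3->1):
Peg 0: [6]
Peg 1: [5, 2]
Peg 2: [1]
Peg 3: [4, 3]

After move 5 (2->1):
Peg 0: [6]
Peg 1: [5, 2, 1]
Peg 2: []
Peg 3: [4, 3]

After move 6 (3->0):
Peg 0: [6, 3]
Peg 1: [5, 2, 1]
Peg 2: []
Peg 3: [4]

After move 7 (1->0):
Peg 0: [6, 3, 1]
Peg 1: [5, 2]
Peg 2: []
Peg 3: [4]

After move 8 (1->2):
Peg 0: [6, 3, 1]
Peg 1: [5]
Peg 2: [2]
Peg 3: [4]

After move 9 (0->2):
Peg 0: [6, 3]
Peg 1: [5]
Peg 2: [2, 1]
Peg 3: [4]

Answer: Peg 0: [6, 3]
Peg 1: [5]
Peg 2: [2, 1]
Peg 3: [4]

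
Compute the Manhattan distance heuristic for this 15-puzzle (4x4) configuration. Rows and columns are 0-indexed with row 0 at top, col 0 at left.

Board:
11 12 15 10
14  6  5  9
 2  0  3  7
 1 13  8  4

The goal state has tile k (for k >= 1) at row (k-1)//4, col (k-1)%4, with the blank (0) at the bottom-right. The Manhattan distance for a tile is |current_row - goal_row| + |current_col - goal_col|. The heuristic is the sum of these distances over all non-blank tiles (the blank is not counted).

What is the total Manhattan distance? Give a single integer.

Tile 11: (0,0)->(2,2) = 4
Tile 12: (0,1)->(2,3) = 4
Tile 15: (0,2)->(3,2) = 3
Tile 10: (0,3)->(2,1) = 4
Tile 14: (1,0)->(3,1) = 3
Tile 6: (1,1)->(1,1) = 0
Tile 5: (1,2)->(1,0) = 2
Tile 9: (1,3)->(2,0) = 4
Tile 2: (2,0)->(0,1) = 3
Tile 3: (2,2)->(0,2) = 2
Tile 7: (2,3)->(1,2) = 2
Tile 1: (3,0)->(0,0) = 3
Tile 13: (3,1)->(3,0) = 1
Tile 8: (3,2)->(1,3) = 3
Tile 4: (3,3)->(0,3) = 3
Sum: 4 + 4 + 3 + 4 + 3 + 0 + 2 + 4 + 3 + 2 + 2 + 3 + 1 + 3 + 3 = 41

Answer: 41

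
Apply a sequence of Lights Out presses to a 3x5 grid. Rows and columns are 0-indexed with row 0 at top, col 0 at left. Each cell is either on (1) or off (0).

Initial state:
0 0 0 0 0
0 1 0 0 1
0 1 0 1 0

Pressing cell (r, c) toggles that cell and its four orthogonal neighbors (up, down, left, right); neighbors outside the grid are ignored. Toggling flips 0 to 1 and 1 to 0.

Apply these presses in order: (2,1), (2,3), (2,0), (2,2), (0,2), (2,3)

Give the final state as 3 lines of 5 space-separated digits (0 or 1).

After press 1 at (2,1):
0 0 0 0 0
0 0 0 0 1
1 0 1 1 0

After press 2 at (2,3):
0 0 0 0 0
0 0 0 1 1
1 0 0 0 1

After press 3 at (2,0):
0 0 0 0 0
1 0 0 1 1
0 1 0 0 1

After press 4 at (2,2):
0 0 0 0 0
1 0 1 1 1
0 0 1 1 1

After press 5 at (0,2):
0 1 1 1 0
1 0 0 1 1
0 0 1 1 1

After press 6 at (2,3):
0 1 1 1 0
1 0 0 0 1
0 0 0 0 0

Answer: 0 1 1 1 0
1 0 0 0 1
0 0 0 0 0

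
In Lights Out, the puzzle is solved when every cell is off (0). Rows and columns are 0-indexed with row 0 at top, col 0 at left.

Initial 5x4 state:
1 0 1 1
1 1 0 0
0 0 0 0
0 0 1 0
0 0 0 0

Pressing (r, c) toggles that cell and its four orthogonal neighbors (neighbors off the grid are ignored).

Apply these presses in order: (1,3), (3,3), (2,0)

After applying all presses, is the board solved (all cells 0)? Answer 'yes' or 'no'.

Answer: no

Derivation:
After press 1 at (1,3):
1 0 1 0
1 1 1 1
0 0 0 1
0 0 1 0
0 0 0 0

After press 2 at (3,3):
1 0 1 0
1 1 1 1
0 0 0 0
0 0 0 1
0 0 0 1

After press 3 at (2,0):
1 0 1 0
0 1 1 1
1 1 0 0
1 0 0 1
0 0 0 1

Lights still on: 10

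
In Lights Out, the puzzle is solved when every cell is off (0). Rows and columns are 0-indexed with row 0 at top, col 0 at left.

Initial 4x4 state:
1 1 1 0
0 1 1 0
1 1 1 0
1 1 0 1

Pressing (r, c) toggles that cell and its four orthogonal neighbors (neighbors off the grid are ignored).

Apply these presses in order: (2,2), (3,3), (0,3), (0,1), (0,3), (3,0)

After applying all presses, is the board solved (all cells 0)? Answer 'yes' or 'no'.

After press 1 at (2,2):
1 1 1 0
0 1 0 0
1 0 0 1
1 1 1 1

After press 2 at (3,3):
1 1 1 0
0 1 0 0
1 0 0 0
1 1 0 0

After press 3 at (0,3):
1 1 0 1
0 1 0 1
1 0 0 0
1 1 0 0

After press 4 at (0,1):
0 0 1 1
0 0 0 1
1 0 0 0
1 1 0 0

After press 5 at (0,3):
0 0 0 0
0 0 0 0
1 0 0 0
1 1 0 0

After press 6 at (3,0):
0 0 0 0
0 0 0 0
0 0 0 0
0 0 0 0

Lights still on: 0

Answer: yes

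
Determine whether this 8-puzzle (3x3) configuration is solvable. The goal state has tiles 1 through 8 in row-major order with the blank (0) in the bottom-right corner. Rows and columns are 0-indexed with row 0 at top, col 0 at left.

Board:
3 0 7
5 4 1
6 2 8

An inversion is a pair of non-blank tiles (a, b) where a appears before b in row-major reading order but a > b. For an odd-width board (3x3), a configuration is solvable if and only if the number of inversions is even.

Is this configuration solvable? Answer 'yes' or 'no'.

Inversions (pairs i<j in row-major order where tile[i] > tile[j] > 0): 13
13 is odd, so the puzzle is not solvable.

Answer: no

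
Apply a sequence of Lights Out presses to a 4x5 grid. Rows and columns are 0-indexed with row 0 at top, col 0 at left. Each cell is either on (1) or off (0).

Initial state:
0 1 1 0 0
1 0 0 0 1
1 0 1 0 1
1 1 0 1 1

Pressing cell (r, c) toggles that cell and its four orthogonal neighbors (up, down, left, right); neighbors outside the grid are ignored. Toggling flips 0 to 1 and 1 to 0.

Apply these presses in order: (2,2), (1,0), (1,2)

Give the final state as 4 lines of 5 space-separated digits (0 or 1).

Answer: 1 1 0 0 0
0 0 0 1 1
0 1 1 1 1
1 1 1 1 1

Derivation:
After press 1 at (2,2):
0 1 1 0 0
1 0 1 0 1
1 1 0 1 1
1 1 1 1 1

After press 2 at (1,0):
1 1 1 0 0
0 1 1 0 1
0 1 0 1 1
1 1 1 1 1

After press 3 at (1,2):
1 1 0 0 0
0 0 0 1 1
0 1 1 1 1
1 1 1 1 1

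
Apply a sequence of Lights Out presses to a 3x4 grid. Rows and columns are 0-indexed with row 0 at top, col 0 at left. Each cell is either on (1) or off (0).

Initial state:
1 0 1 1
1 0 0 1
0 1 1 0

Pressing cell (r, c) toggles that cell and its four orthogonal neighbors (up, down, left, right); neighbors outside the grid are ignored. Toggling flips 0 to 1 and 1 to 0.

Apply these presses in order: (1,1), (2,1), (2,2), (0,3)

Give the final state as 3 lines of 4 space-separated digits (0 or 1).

After press 1 at (1,1):
1 1 1 1
0 1 1 1
0 0 1 0

After press 2 at (2,1):
1 1 1 1
0 0 1 1
1 1 0 0

After press 3 at (2,2):
1 1 1 1
0 0 0 1
1 0 1 1

After press 4 at (0,3):
1 1 0 0
0 0 0 0
1 0 1 1

Answer: 1 1 0 0
0 0 0 0
1 0 1 1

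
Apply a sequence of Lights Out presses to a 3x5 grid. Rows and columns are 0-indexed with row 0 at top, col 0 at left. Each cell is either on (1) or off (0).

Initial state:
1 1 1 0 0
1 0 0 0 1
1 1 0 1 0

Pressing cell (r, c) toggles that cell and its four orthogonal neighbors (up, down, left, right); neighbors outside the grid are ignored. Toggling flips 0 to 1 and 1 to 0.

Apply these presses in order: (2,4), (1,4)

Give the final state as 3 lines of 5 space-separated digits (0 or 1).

After press 1 at (2,4):
1 1 1 0 0
1 0 0 0 0
1 1 0 0 1

After press 2 at (1,4):
1 1 1 0 1
1 0 0 1 1
1 1 0 0 0

Answer: 1 1 1 0 1
1 0 0 1 1
1 1 0 0 0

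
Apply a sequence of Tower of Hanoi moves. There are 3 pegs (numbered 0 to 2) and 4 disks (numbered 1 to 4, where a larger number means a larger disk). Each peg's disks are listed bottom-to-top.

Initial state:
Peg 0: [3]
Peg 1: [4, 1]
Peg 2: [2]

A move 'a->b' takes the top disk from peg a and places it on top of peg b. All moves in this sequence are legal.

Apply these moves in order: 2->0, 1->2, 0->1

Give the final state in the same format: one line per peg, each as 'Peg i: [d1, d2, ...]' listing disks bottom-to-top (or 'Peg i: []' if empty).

After move 1 (2->0):
Peg 0: [3, 2]
Peg 1: [4, 1]
Peg 2: []

After move 2 (1->2):
Peg 0: [3, 2]
Peg 1: [4]
Peg 2: [1]

After move 3 (0->1):
Peg 0: [3]
Peg 1: [4, 2]
Peg 2: [1]

Answer: Peg 0: [3]
Peg 1: [4, 2]
Peg 2: [1]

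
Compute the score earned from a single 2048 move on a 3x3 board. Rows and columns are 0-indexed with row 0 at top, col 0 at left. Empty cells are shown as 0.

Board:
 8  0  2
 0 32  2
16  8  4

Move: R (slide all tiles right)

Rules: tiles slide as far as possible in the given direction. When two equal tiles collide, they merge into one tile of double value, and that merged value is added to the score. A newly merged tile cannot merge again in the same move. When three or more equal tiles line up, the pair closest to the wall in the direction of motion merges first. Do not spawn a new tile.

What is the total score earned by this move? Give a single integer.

Slide right:
row 0: [8, 0, 2] -> [0, 8, 2]  score +0 (running 0)
row 1: [0, 32, 2] -> [0, 32, 2]  score +0 (running 0)
row 2: [16, 8, 4] -> [16, 8, 4]  score +0 (running 0)
Board after move:
 0  8  2
 0 32  2
16  8  4

Answer: 0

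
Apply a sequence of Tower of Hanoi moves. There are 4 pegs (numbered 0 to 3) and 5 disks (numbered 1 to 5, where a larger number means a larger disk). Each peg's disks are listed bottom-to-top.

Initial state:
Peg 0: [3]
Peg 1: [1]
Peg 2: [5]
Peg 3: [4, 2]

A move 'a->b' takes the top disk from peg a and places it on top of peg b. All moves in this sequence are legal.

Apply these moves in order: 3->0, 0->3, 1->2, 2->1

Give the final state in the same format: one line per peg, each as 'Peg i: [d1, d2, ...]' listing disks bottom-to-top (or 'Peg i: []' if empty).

After move 1 (3->0):
Peg 0: [3, 2]
Peg 1: [1]
Peg 2: [5]
Peg 3: [4]

After move 2 (0->3):
Peg 0: [3]
Peg 1: [1]
Peg 2: [5]
Peg 3: [4, 2]

After move 3 (1->2):
Peg 0: [3]
Peg 1: []
Peg 2: [5, 1]
Peg 3: [4, 2]

After move 4 (2->1):
Peg 0: [3]
Peg 1: [1]
Peg 2: [5]
Peg 3: [4, 2]

Answer: Peg 0: [3]
Peg 1: [1]
Peg 2: [5]
Peg 3: [4, 2]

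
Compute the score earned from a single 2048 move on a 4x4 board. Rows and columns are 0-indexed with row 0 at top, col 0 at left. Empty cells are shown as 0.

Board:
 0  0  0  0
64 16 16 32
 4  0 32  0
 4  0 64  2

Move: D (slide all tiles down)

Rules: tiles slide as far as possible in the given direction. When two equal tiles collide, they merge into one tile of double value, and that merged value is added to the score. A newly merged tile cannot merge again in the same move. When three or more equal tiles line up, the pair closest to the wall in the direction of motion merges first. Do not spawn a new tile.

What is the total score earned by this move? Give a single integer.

Slide down:
col 0: [0, 64, 4, 4] -> [0, 0, 64, 8]  score +8 (running 8)
col 1: [0, 16, 0, 0] -> [0, 0, 0, 16]  score +0 (running 8)
col 2: [0, 16, 32, 64] -> [0, 16, 32, 64]  score +0 (running 8)
col 3: [0, 32, 0, 2] -> [0, 0, 32, 2]  score +0 (running 8)
Board after move:
 0  0  0  0
 0  0 16  0
64  0 32 32
 8 16 64  2

Answer: 8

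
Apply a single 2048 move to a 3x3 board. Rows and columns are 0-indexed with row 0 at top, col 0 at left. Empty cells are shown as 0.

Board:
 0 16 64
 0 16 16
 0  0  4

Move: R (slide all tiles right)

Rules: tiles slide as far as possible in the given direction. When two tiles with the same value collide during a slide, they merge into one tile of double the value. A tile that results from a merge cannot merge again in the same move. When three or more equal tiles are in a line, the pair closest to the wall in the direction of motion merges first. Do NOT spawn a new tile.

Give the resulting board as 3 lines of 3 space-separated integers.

Slide right:
row 0: [0, 16, 64] -> [0, 16, 64]
row 1: [0, 16, 16] -> [0, 0, 32]
row 2: [0, 0, 4] -> [0, 0, 4]

Answer:  0 16 64
 0  0 32
 0  0  4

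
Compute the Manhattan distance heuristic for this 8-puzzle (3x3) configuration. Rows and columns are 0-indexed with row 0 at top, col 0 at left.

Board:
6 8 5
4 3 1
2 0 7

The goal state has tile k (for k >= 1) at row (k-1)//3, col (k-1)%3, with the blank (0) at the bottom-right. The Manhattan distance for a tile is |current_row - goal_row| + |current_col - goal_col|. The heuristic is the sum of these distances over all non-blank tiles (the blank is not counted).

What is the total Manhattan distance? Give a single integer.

Answer: 17

Derivation:
Tile 6: at (0,0), goal (1,2), distance |0-1|+|0-2| = 3
Tile 8: at (0,1), goal (2,1), distance |0-2|+|1-1| = 2
Tile 5: at (0,2), goal (1,1), distance |0-1|+|2-1| = 2
Tile 4: at (1,0), goal (1,0), distance |1-1|+|0-0| = 0
Tile 3: at (1,1), goal (0,2), distance |1-0|+|1-2| = 2
Tile 1: at (1,2), goal (0,0), distance |1-0|+|2-0| = 3
Tile 2: at (2,0), goal (0,1), distance |2-0|+|0-1| = 3
Tile 7: at (2,2), goal (2,0), distance |2-2|+|2-0| = 2
Sum: 3 + 2 + 2 + 0 + 2 + 3 + 3 + 2 = 17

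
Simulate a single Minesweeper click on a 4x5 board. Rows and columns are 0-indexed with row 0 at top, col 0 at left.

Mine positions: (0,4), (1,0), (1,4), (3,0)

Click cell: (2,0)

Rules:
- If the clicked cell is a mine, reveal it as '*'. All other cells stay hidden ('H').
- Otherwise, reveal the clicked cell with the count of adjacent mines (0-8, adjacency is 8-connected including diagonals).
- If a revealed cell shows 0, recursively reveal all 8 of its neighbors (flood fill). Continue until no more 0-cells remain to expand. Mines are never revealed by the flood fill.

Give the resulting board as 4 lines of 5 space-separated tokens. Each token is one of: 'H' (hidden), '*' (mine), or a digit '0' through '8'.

H H H H H
H H H H H
2 H H H H
H H H H H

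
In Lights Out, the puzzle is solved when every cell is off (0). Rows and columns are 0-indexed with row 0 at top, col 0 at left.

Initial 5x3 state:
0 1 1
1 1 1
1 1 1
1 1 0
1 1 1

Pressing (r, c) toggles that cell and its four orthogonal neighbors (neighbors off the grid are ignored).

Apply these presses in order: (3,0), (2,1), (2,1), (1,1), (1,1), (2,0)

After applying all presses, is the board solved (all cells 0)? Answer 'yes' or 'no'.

After press 1 at (3,0):
0 1 1
1 1 1
0 1 1
0 0 0
0 1 1

After press 2 at (2,1):
0 1 1
1 0 1
1 0 0
0 1 0
0 1 1

After press 3 at (2,1):
0 1 1
1 1 1
0 1 1
0 0 0
0 1 1

After press 4 at (1,1):
0 0 1
0 0 0
0 0 1
0 0 0
0 1 1

After press 5 at (1,1):
0 1 1
1 1 1
0 1 1
0 0 0
0 1 1

After press 6 at (2,0):
0 1 1
0 1 1
1 0 1
1 0 0
0 1 1

Lights still on: 9

Answer: no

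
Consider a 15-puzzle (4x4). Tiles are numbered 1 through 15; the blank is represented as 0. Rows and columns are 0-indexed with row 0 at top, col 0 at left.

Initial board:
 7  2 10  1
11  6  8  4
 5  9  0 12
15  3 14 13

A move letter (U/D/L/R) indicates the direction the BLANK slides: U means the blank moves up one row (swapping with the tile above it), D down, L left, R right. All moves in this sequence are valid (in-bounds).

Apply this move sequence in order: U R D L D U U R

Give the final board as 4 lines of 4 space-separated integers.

After move 1 (U):
 7  2 10  1
11  6  0  4
 5  9  8 12
15  3 14 13

After move 2 (R):
 7  2 10  1
11  6  4  0
 5  9  8 12
15  3 14 13

After move 3 (D):
 7  2 10  1
11  6  4 12
 5  9  8  0
15  3 14 13

After move 4 (L):
 7  2 10  1
11  6  4 12
 5  9  0  8
15  3 14 13

After move 5 (D):
 7  2 10  1
11  6  4 12
 5  9 14  8
15  3  0 13

After move 6 (U):
 7  2 10  1
11  6  4 12
 5  9  0  8
15  3 14 13

After move 7 (U):
 7  2 10  1
11  6  0 12
 5  9  4  8
15  3 14 13

After move 8 (R):
 7  2 10  1
11  6 12  0
 5  9  4  8
15  3 14 13

Answer:  7  2 10  1
11  6 12  0
 5  9  4  8
15  3 14 13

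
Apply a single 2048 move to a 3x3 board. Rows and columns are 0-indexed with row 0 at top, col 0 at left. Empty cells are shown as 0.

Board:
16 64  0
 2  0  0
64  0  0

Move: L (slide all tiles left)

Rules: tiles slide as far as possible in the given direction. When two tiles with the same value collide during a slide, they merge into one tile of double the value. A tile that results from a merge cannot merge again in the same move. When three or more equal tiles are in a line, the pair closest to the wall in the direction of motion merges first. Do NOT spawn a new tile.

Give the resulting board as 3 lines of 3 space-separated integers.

Answer: 16 64  0
 2  0  0
64  0  0

Derivation:
Slide left:
row 0: [16, 64, 0] -> [16, 64, 0]
row 1: [2, 0, 0] -> [2, 0, 0]
row 2: [64, 0, 0] -> [64, 0, 0]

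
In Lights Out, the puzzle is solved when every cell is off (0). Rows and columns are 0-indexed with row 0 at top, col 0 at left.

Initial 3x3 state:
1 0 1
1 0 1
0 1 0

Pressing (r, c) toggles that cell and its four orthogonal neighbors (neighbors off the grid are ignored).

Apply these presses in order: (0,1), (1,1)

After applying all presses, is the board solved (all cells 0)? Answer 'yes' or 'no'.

Answer: yes

Derivation:
After press 1 at (0,1):
0 1 0
1 1 1
0 1 0

After press 2 at (1,1):
0 0 0
0 0 0
0 0 0

Lights still on: 0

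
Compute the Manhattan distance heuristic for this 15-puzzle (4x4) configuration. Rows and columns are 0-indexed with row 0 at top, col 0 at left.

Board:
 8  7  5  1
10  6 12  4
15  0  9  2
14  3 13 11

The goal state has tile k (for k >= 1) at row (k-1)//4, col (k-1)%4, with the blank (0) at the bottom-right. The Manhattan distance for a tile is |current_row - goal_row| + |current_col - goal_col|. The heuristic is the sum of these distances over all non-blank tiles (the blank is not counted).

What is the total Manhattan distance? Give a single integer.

Tile 8: at (0,0), goal (1,3), distance |0-1|+|0-3| = 4
Tile 7: at (0,1), goal (1,2), distance |0-1|+|1-2| = 2
Tile 5: at (0,2), goal (1,0), distance |0-1|+|2-0| = 3
Tile 1: at (0,3), goal (0,0), distance |0-0|+|3-0| = 3
Tile 10: at (1,0), goal (2,1), distance |1-2|+|0-1| = 2
Tile 6: at (1,1), goal (1,1), distance |1-1|+|1-1| = 0
Tile 12: at (1,2), goal (2,3), distance |1-2|+|2-3| = 2
Tile 4: at (1,3), goal (0,3), distance |1-0|+|3-3| = 1
Tile 15: at (2,0), goal (3,2), distance |2-3|+|0-2| = 3
Tile 9: at (2,2), goal (2,0), distance |2-2|+|2-0| = 2
Tile 2: at (2,3), goal (0,1), distance |2-0|+|3-1| = 4
Tile 14: at (3,0), goal (3,1), distance |3-3|+|0-1| = 1
Tile 3: at (3,1), goal (0,2), distance |3-0|+|1-2| = 4
Tile 13: at (3,2), goal (3,0), distance |3-3|+|2-0| = 2
Tile 11: at (3,3), goal (2,2), distance |3-2|+|3-2| = 2
Sum: 4 + 2 + 3 + 3 + 2 + 0 + 2 + 1 + 3 + 2 + 4 + 1 + 4 + 2 + 2 = 35

Answer: 35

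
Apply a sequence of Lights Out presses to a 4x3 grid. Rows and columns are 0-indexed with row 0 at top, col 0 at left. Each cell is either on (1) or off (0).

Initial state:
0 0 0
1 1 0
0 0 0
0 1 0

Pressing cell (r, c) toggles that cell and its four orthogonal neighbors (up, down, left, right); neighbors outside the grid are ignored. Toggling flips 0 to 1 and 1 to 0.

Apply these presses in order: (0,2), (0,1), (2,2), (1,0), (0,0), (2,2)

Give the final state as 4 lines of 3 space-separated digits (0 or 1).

Answer: 1 1 0
1 1 1
1 0 0
0 1 0

Derivation:
After press 1 at (0,2):
0 1 1
1 1 1
0 0 0
0 1 0

After press 2 at (0,1):
1 0 0
1 0 1
0 0 0
0 1 0

After press 3 at (2,2):
1 0 0
1 0 0
0 1 1
0 1 1

After press 4 at (1,0):
0 0 0
0 1 0
1 1 1
0 1 1

After press 5 at (0,0):
1 1 0
1 1 0
1 1 1
0 1 1

After press 6 at (2,2):
1 1 0
1 1 1
1 0 0
0 1 0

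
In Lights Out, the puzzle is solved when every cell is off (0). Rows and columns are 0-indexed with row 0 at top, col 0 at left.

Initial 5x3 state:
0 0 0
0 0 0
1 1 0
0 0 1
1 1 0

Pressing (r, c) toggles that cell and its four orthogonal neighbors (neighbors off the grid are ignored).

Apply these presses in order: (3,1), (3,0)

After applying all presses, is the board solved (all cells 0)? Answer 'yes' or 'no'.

Answer: yes

Derivation:
After press 1 at (3,1):
0 0 0
0 0 0
1 0 0
1 1 0
1 0 0

After press 2 at (3,0):
0 0 0
0 0 0
0 0 0
0 0 0
0 0 0

Lights still on: 0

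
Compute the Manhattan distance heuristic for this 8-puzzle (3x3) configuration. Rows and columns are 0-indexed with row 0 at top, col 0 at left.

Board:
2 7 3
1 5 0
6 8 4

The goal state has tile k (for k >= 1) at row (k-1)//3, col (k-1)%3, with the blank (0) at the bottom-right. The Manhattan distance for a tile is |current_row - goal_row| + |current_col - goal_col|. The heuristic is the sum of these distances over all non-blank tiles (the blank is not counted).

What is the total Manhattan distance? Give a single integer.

Answer: 11

Derivation:
Tile 2: at (0,0), goal (0,1), distance |0-0|+|0-1| = 1
Tile 7: at (0,1), goal (2,0), distance |0-2|+|1-0| = 3
Tile 3: at (0,2), goal (0,2), distance |0-0|+|2-2| = 0
Tile 1: at (1,0), goal (0,0), distance |1-0|+|0-0| = 1
Tile 5: at (1,1), goal (1,1), distance |1-1|+|1-1| = 0
Tile 6: at (2,0), goal (1,2), distance |2-1|+|0-2| = 3
Tile 8: at (2,1), goal (2,1), distance |2-2|+|1-1| = 0
Tile 4: at (2,2), goal (1,0), distance |2-1|+|2-0| = 3
Sum: 1 + 3 + 0 + 1 + 0 + 3 + 0 + 3 = 11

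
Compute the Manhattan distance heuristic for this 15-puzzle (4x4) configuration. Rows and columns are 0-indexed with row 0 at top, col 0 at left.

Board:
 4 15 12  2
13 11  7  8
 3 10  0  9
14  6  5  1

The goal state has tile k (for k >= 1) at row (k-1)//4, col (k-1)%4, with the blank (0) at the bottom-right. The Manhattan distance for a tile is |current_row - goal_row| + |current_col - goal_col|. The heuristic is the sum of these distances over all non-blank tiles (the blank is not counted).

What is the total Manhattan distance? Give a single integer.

Tile 4: at (0,0), goal (0,3), distance |0-0|+|0-3| = 3
Tile 15: at (0,1), goal (3,2), distance |0-3|+|1-2| = 4
Tile 12: at (0,2), goal (2,3), distance |0-2|+|2-3| = 3
Tile 2: at (0,3), goal (0,1), distance |0-0|+|3-1| = 2
Tile 13: at (1,0), goal (3,0), distance |1-3|+|0-0| = 2
Tile 11: at (1,1), goal (2,2), distance |1-2|+|1-2| = 2
Tile 7: at (1,2), goal (1,2), distance |1-1|+|2-2| = 0
Tile 8: at (1,3), goal (1,3), distance |1-1|+|3-3| = 0
Tile 3: at (2,0), goal (0,2), distance |2-0|+|0-2| = 4
Tile 10: at (2,1), goal (2,1), distance |2-2|+|1-1| = 0
Tile 9: at (2,3), goal (2,0), distance |2-2|+|3-0| = 3
Tile 14: at (3,0), goal (3,1), distance |3-3|+|0-1| = 1
Tile 6: at (3,1), goal (1,1), distance |3-1|+|1-1| = 2
Tile 5: at (3,2), goal (1,0), distance |3-1|+|2-0| = 4
Tile 1: at (3,3), goal (0,0), distance |3-0|+|3-0| = 6
Sum: 3 + 4 + 3 + 2 + 2 + 2 + 0 + 0 + 4 + 0 + 3 + 1 + 2 + 4 + 6 = 36

Answer: 36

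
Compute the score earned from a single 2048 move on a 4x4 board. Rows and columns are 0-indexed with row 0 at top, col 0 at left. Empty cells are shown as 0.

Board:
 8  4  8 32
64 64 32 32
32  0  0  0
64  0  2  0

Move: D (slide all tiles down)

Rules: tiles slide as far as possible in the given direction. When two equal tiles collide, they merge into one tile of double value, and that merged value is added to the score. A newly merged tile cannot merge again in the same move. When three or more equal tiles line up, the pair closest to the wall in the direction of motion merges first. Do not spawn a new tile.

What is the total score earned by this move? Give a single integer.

Answer: 64

Derivation:
Slide down:
col 0: [8, 64, 32, 64] -> [8, 64, 32, 64]  score +0 (running 0)
col 1: [4, 64, 0, 0] -> [0, 0, 4, 64]  score +0 (running 0)
col 2: [8, 32, 0, 2] -> [0, 8, 32, 2]  score +0 (running 0)
col 3: [32, 32, 0, 0] -> [0, 0, 0, 64]  score +64 (running 64)
Board after move:
 8  0  0  0
64  0  8  0
32  4 32  0
64 64  2 64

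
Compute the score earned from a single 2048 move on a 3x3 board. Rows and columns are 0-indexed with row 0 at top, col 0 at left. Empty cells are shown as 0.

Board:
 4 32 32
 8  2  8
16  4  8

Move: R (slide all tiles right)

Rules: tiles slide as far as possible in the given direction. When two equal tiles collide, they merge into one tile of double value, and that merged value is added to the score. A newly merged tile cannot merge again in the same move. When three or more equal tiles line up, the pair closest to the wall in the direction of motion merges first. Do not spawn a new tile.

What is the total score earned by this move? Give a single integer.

Answer: 64

Derivation:
Slide right:
row 0: [4, 32, 32] -> [0, 4, 64]  score +64 (running 64)
row 1: [8, 2, 8] -> [8, 2, 8]  score +0 (running 64)
row 2: [16, 4, 8] -> [16, 4, 8]  score +0 (running 64)
Board after move:
 0  4 64
 8  2  8
16  4  8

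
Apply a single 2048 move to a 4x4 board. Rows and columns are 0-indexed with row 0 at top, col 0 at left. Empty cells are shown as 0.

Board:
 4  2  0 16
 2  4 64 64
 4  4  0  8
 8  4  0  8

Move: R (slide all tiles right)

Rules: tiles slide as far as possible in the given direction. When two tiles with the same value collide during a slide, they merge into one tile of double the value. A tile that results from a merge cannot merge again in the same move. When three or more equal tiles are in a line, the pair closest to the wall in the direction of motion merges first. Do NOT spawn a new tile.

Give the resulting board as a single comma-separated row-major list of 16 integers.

Slide right:
row 0: [4, 2, 0, 16] -> [0, 4, 2, 16]
row 1: [2, 4, 64, 64] -> [0, 2, 4, 128]
row 2: [4, 4, 0, 8] -> [0, 0, 8, 8]
row 3: [8, 4, 0, 8] -> [0, 8, 4, 8]

Answer: 0, 4, 2, 16, 0, 2, 4, 128, 0, 0, 8, 8, 0, 8, 4, 8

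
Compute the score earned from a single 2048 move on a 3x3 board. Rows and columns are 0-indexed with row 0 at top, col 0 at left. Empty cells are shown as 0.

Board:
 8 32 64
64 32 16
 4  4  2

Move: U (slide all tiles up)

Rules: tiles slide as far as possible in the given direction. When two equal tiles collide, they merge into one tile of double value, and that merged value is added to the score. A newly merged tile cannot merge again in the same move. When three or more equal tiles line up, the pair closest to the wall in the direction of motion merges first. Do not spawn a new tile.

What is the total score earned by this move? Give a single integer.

Answer: 64

Derivation:
Slide up:
col 0: [8, 64, 4] -> [8, 64, 4]  score +0 (running 0)
col 1: [32, 32, 4] -> [64, 4, 0]  score +64 (running 64)
col 2: [64, 16, 2] -> [64, 16, 2]  score +0 (running 64)
Board after move:
 8 64 64
64  4 16
 4  0  2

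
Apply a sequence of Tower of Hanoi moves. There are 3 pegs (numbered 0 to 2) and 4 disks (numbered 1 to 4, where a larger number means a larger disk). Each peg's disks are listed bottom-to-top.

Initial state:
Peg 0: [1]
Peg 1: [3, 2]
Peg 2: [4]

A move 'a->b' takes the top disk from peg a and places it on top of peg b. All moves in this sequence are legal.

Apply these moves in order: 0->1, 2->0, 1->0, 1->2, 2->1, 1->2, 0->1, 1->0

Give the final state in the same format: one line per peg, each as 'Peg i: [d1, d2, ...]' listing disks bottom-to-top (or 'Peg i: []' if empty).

Answer: Peg 0: [4, 1]
Peg 1: [3]
Peg 2: [2]

Derivation:
After move 1 (0->1):
Peg 0: []
Peg 1: [3, 2, 1]
Peg 2: [4]

After move 2 (2->0):
Peg 0: [4]
Peg 1: [3, 2, 1]
Peg 2: []

After move 3 (1->0):
Peg 0: [4, 1]
Peg 1: [3, 2]
Peg 2: []

After move 4 (1->2):
Peg 0: [4, 1]
Peg 1: [3]
Peg 2: [2]

After move 5 (2->1):
Peg 0: [4, 1]
Peg 1: [3, 2]
Peg 2: []

After move 6 (1->2):
Peg 0: [4, 1]
Peg 1: [3]
Peg 2: [2]

After move 7 (0->1):
Peg 0: [4]
Peg 1: [3, 1]
Peg 2: [2]

After move 8 (1->0):
Peg 0: [4, 1]
Peg 1: [3]
Peg 2: [2]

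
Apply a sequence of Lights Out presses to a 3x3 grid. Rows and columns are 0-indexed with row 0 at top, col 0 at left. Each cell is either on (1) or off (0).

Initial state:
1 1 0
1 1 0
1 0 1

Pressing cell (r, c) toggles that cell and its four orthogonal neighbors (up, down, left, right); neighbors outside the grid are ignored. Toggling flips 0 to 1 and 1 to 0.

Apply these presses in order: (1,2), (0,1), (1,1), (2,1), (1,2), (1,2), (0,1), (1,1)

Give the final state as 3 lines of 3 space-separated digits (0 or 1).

After press 1 at (1,2):
1 1 1
1 0 1
1 0 0

After press 2 at (0,1):
0 0 0
1 1 1
1 0 0

After press 3 at (1,1):
0 1 0
0 0 0
1 1 0

After press 4 at (2,1):
0 1 0
0 1 0
0 0 1

After press 5 at (1,2):
0 1 1
0 0 1
0 0 0

After press 6 at (1,2):
0 1 0
0 1 0
0 0 1

After press 7 at (0,1):
1 0 1
0 0 0
0 0 1

After press 8 at (1,1):
1 1 1
1 1 1
0 1 1

Answer: 1 1 1
1 1 1
0 1 1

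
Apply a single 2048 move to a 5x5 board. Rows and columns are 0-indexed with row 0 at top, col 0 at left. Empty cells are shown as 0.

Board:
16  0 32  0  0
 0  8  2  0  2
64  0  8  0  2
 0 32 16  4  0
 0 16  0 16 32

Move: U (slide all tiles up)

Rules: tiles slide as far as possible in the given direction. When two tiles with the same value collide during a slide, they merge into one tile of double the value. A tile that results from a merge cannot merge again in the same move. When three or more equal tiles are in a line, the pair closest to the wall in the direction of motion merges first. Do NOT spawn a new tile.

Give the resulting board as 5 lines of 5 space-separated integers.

Answer: 16  8 32  4  4
64 32  2 16 32
 0 16  8  0  0
 0  0 16  0  0
 0  0  0  0  0

Derivation:
Slide up:
col 0: [16, 0, 64, 0, 0] -> [16, 64, 0, 0, 0]
col 1: [0, 8, 0, 32, 16] -> [8, 32, 16, 0, 0]
col 2: [32, 2, 8, 16, 0] -> [32, 2, 8, 16, 0]
col 3: [0, 0, 0, 4, 16] -> [4, 16, 0, 0, 0]
col 4: [0, 2, 2, 0, 32] -> [4, 32, 0, 0, 0]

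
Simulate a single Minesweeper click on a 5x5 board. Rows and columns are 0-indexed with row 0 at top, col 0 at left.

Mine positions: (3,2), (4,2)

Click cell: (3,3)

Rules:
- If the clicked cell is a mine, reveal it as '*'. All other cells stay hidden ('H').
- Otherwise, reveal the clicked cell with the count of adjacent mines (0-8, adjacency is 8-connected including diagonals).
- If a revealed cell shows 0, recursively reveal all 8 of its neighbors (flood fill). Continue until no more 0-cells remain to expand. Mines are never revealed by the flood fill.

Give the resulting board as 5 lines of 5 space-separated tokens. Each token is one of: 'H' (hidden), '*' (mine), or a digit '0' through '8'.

H H H H H
H H H H H
H H H H H
H H H 2 H
H H H H H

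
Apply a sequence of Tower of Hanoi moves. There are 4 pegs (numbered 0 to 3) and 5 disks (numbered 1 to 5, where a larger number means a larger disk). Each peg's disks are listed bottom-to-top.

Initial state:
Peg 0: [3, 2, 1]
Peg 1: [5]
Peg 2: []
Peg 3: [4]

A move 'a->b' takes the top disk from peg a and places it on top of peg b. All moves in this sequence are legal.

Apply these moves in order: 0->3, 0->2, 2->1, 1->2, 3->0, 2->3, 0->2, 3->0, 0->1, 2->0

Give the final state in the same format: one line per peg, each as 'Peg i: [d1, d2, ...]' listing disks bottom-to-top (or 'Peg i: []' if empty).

Answer: Peg 0: [3, 1]
Peg 1: [5, 2]
Peg 2: []
Peg 3: [4]

Derivation:
After move 1 (0->3):
Peg 0: [3, 2]
Peg 1: [5]
Peg 2: []
Peg 3: [4, 1]

After move 2 (0->2):
Peg 0: [3]
Peg 1: [5]
Peg 2: [2]
Peg 3: [4, 1]

After move 3 (2->1):
Peg 0: [3]
Peg 1: [5, 2]
Peg 2: []
Peg 3: [4, 1]

After move 4 (1->2):
Peg 0: [3]
Peg 1: [5]
Peg 2: [2]
Peg 3: [4, 1]

After move 5 (3->0):
Peg 0: [3, 1]
Peg 1: [5]
Peg 2: [2]
Peg 3: [4]

After move 6 (2->3):
Peg 0: [3, 1]
Peg 1: [5]
Peg 2: []
Peg 3: [4, 2]

After move 7 (0->2):
Peg 0: [3]
Peg 1: [5]
Peg 2: [1]
Peg 3: [4, 2]

After move 8 (3->0):
Peg 0: [3, 2]
Peg 1: [5]
Peg 2: [1]
Peg 3: [4]

After move 9 (0->1):
Peg 0: [3]
Peg 1: [5, 2]
Peg 2: [1]
Peg 3: [4]

After move 10 (2->0):
Peg 0: [3, 1]
Peg 1: [5, 2]
Peg 2: []
Peg 3: [4]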